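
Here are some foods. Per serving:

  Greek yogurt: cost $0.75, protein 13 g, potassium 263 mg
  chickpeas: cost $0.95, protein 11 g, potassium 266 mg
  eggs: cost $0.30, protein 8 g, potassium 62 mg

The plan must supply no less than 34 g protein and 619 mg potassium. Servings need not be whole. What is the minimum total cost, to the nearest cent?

For a min-cost LP with two ≥-constraints, a basic feasible solution has at most two positive variables.
Greek yogurt only: max(34/13, 619/263) = 2.615 servings → $1.96.
chickpeas only: max(34/11, 619/266) = 3.091 servings → $2.94.
eggs only: max(34/8, 619/62) = 9.984 servings → $3.00.
Greek yogurt + chickpeas: the both-tight solution has a negative serving — not a feasible corner.
Greek yogurt + eggs with both tight: 2.191 servings and 0.6895 servings → $1.85.
chickpeas + eggs with both tight: 1.967 servings and 1.546 servings → $2.33.
Cheapest feasible corner: $1.85.

$1.85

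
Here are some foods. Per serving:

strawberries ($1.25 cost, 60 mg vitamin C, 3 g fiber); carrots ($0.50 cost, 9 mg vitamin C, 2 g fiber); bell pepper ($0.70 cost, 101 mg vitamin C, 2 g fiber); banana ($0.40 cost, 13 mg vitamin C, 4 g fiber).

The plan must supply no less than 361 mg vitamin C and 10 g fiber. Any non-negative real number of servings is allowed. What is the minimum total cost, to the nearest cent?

$2.74

A basic optimal solution has at most two foods positive. Try each food alone and each pair with both targets met exactly.
strawberries only: max(361/60, 10/3) = 6.017 servings → $7.52.
carrots only: max(361/9, 10/2) = 40.11 servings → $20.06.
bell pepper only: max(361/101, 10/2) = 5 servings → $3.50.
banana only: max(361/13, 10/4) = 27.77 servings → $11.11.
strawberries + carrots: the both-tight solution has a negative serving — not a feasible corner.
strawberries + bell pepper with both tight: 1.574 servings and 2.639 servings → $3.81.
strawberries + banana: the both-tight solution has a negative serving — not a feasible corner.
carrots + bell pepper with both tight: 1.565 servings and 3.435 servings → $3.19.
carrots + banana with both targets exact would need a negative amount; discard.
bell pepper + banana with both tight: 3.476 servings and 0.7619 servings → $2.74.
The minimum over all feasible corners is $2.74.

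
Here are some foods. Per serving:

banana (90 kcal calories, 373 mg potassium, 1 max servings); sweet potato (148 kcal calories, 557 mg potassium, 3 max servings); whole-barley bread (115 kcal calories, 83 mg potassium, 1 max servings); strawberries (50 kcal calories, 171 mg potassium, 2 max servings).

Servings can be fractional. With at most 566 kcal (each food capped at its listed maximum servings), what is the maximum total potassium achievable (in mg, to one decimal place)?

Potassium per kcal: banana 4.144, sweet potato 3.764, strawberries 3.42, whole-barley bread 0.7217.
Take 1 serving of banana: uses 90 kcal, +373.0 mg potassium (running total 373.0 mg).
Take 3 servings of sweet potato: uses 444 kcal, +1671.0 mg potassium (running total 2044.0 mg).
Take 0.64 servings of strawberries: uses 32 kcal, +109.4 mg potassium (running total 2153.4 mg).
Filling greedily by potassium-per-kcal is optimal for one linear limit, giving 2153.4 mg.

2153.4 mg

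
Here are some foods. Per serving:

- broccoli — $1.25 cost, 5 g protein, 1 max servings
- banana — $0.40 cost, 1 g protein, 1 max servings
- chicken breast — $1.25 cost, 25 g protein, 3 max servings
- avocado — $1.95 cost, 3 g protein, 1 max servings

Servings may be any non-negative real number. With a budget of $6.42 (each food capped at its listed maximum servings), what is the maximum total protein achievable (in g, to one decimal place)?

82.6 g

Protein per dollar: chicken breast 20, broccoli 4, banana 2.5, avocado 1.538.
Take 3 servings of chicken breast: spends $3.75, +75.0 g protein (running total 75.0 g).
Take 1 serving of broccoli: spends $1.25, +5.0 g protein (running total 80.0 g).
Take 1 serving of banana: spends $0.40, +1.0 g protein (running total 81.0 g).
Take 0.5231 servings of avocado: spends $1.02, +1.6 g protein (running total 82.6 g).
Greedy by best ratio exhausts the cost allowance optimally: 82.6 g.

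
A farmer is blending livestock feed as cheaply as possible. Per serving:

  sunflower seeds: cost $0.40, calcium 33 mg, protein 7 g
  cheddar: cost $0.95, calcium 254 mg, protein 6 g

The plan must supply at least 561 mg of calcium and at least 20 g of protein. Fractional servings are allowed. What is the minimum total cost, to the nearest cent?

$2.40

This is a tiny linear program; its minimum lies at a vertex of the feasible set. List the vertices and price them.
sunflower seeds only: max(561/33, 20/7) = 17 servings → $6.80.
cheddar only: max(561/254, 20/6) = 3.333 servings → $3.17.
sunflower seeds + cheddar with both tight: 1.085 servings and 2.068 servings → $2.40.
Cheapest feasible corner: $2.40.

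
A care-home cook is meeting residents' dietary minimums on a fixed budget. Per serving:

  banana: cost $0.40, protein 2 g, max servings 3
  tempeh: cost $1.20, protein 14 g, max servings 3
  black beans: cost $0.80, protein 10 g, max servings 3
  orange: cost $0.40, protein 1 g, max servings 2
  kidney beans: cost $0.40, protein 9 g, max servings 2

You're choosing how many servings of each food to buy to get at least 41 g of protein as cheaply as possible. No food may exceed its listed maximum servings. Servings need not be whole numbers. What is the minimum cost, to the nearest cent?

$2.64

Cost per g of protein: kidney beans $0.0444, black beans $0.0800, tempeh $0.0857, banana $0.2000, orange $0.4000.
Take 2 servings of kidney beans: +18.0 g protein for $0.80 (total $0.80, still need 23.0 g).
Take 2.3 servings of black beans: +23.0 g protein for $1.84 (total $2.64, still need 0.0 g).
Greedy by cheapest-per-g is optimal for a single linear constraint, so the minimum cost is $2.64.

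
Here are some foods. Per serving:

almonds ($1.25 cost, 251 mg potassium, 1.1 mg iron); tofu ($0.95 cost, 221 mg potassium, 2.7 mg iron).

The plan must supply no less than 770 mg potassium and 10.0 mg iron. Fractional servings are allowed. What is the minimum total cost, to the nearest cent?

$3.52

At the optimum either one food covers both requirements or two foods hit both targets exactly; no other combination can be cheaper.
almonds only: max(770/251, 10.0/1.1) = 9.091 servings → $11.36.
tofu only: max(770/221, 10.0/2.7) = 3.704 servings → $3.52.
almonds + tofu: intersection lies outside the first quadrant.
The minimum over all feasible corners is $3.52.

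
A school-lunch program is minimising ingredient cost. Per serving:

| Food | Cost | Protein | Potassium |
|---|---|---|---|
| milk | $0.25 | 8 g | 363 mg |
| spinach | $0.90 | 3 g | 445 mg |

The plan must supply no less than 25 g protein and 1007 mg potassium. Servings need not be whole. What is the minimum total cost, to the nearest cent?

$0.78

Two binding constraints pin down two serving amounts, so the optimal mix uses at most two foods. The candidates are each food alone (scaled to the tighter of protein/potassium) and each pair with both constraints tight.
milk only: max(25/8, 1007/363) = 3.125 servings → $0.78.
spinach only: max(25/3, 1007/445) = 8.333 servings → $7.50.
milk + spinach: the both-tight solution has a negative serving — not a feasible corner.
So the least-cost plan costs $0.78.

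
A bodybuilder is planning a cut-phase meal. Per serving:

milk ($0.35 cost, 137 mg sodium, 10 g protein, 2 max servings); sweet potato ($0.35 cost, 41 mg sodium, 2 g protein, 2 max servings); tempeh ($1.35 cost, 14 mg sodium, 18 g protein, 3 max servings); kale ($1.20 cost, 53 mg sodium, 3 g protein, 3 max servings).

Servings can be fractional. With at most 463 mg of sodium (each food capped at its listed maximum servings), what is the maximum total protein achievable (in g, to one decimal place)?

82.3 g

Protein per mg sodium: tempeh 1.286, milk 0.07299, kale 0.0566, sweet potato 0.04878.
Take 3 servings of tempeh: uses 42 mg sodium, +54.0 g protein (running total 54.0 g).
Take 2 servings of milk: uses 274 mg sodium, +20.0 g protein (running total 74.0 g).
Take 2.774 servings of kale: uses 147 mg sodium, +8.3 g protein (running total 82.3 g).
Filling greedily by protein-per-mg sodium is optimal for one linear limit, giving 82.3 g.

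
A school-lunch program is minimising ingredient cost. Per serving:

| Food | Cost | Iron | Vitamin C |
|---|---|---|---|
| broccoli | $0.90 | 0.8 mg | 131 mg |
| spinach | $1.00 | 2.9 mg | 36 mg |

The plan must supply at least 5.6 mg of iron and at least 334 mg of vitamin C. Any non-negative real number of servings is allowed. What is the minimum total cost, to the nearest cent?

Compare the cost at each extreme point of the feasible region.
broccoli only: max(5.6/0.8, 334/131) = 7 servings → $6.30.
spinach only: max(5.6/2.9, 334/36) = 9.278 servings → $9.28.
broccoli + spinach with both tight: 2.185 servings and 1.328 servings → $3.29.
The minimum over all feasible corners is $3.29.

$3.29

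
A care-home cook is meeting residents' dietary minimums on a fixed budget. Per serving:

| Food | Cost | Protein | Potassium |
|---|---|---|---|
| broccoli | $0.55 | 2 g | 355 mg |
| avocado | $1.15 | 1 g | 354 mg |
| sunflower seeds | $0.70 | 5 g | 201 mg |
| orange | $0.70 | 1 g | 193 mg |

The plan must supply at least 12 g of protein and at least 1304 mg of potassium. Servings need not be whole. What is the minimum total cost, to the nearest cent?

$2.49

broccoli only: max(12/2, 1304/355) = 6 servings → $3.30.
avocado only: max(12/1, 1304/354) = 12 servings → $13.80.
sunflower seeds only: max(12/5, 1304/201) = 6.488 servings → $4.54.
orange only: max(12/1, 1304/193) = 12 servings → $8.40.
broccoli + avocado: the both-tight solution has a negative serving — not a feasible corner.
broccoli + sunflower seeds with both tight: 2.992 servings and 1.203 servings → $2.49.
broccoli + orange with both targets exact would need a negative amount; discard.
avocado + sunflower seeds with both tight: 2.618 servings and 1.876 servings → $4.32.
avocado + orange: the both-tight solution has a negative serving — not a feasible corner.
sunflower seeds + orange with both tight: 1.325 servings and 5.377 servings → $4.69.
Cheapest feasible corner: $2.49.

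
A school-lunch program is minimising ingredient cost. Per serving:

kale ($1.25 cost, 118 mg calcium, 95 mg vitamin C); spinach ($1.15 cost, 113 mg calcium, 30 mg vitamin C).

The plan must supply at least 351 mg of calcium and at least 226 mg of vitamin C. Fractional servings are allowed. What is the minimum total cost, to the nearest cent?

With two linear requirements the optimum uses one or two foods; enumerate the corners.
kale only: max(351/118, 226/95) = 2.975 servings → $3.72.
spinach only: max(351/113, 226/30) = 7.533 servings → $8.66.
kale + spinach with both tight: 2.086 servings and 0.928 servings → $3.67.
So the least-cost plan costs $3.67.

$3.67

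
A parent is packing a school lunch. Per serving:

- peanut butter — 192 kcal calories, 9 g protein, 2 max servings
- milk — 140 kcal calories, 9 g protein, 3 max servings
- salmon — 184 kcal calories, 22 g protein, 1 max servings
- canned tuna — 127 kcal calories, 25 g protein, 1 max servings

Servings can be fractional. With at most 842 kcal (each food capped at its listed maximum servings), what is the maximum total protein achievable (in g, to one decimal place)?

Protein per kcal: canned tuna 0.1969, salmon 0.1196, milk 0.06429, peanut butter 0.04688.
Take 1 serving of canned tuna: uses 127 kcal, +25.0 g protein (running total 25.0 g).
Take 1 serving of salmon: uses 184 kcal, +22.0 g protein (running total 47.0 g).
Take 3 servings of milk: uses 420 kcal, +27.0 g protein (running total 74.0 g).
Take 0.5781 servings of peanut butter: uses 111 kcal, +5.2 g protein (running total 79.2 g).
Greedy by best ratio exhausts the calories allowance optimally: 79.2 g.

79.2 g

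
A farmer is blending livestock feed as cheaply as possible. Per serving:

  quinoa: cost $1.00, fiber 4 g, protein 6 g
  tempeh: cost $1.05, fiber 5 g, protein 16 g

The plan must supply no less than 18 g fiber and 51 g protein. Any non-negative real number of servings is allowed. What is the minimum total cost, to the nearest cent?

Compare the cost at each extreme point of the feasible region.
quinoa only: max(18/4, 51/6) = 8.5 servings → $8.50.
tempeh only: max(18/5, 51/16) = 3.6 servings → $3.78.
quinoa + tempeh with both tight: 0.9706 servings and 2.824 servings → $3.94.
So the least-cost plan costs $3.78.

$3.78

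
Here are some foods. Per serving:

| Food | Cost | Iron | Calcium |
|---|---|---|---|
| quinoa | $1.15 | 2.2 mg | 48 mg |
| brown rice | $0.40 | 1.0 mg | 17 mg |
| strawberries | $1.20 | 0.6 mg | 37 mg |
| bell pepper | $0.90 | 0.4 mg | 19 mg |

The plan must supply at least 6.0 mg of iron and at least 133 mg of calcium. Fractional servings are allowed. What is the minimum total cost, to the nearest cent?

An LP optimum is at a vertex; with two nutrient constraints at most two foods are used. Check each candidate.
quinoa only: max(6.0/2.2, 133/48) = 2.771 servings → $3.19.
brown rice only: max(6.0/1.0, 133/17) = 7.824 servings → $3.13.
strawberries only: max(6.0/0.6, 133/37) = 10 servings → $12.00.
bell pepper only: max(6.0/0.4, 133/19) = 15 servings → $13.50.
quinoa + brown rice with both targets exact would need a negative amount; discard.
quinoa + strawberries with both tight: 2.703 servings and 0.08745 servings → $3.21.
quinoa + bell pepper with both tight: 2.69 servings and 0.2035 servings → $3.28.
brown rice + strawberries with both tight: 5.306 servings and 1.157 servings → $3.51.
brown rice + bell pepper with both tight: 4.984 servings and 2.541 servings → $4.28.
strawberries + bell pepper with both targets exact would need a negative amount; discard.
So the least-cost plan costs $3.13.

$3.13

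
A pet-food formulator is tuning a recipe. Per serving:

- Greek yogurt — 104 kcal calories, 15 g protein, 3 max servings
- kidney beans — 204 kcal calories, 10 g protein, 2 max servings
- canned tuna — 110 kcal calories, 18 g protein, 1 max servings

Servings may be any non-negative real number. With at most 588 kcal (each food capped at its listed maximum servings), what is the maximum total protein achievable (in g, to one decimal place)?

71.1 g

Protein per kcal: canned tuna 0.1636, Greek yogurt 0.1442, kidney beans 0.04902.
Take 1 serving of canned tuna: uses 110 kcal, +18.0 g protein (running total 18.0 g).
Take 3 servings of Greek yogurt: uses 312 kcal, +45.0 g protein (running total 63.0 g).
Take 0.8137 servings of kidney beans: uses 166 kcal, +8.1 g protein (running total 71.1 g).
Filling greedily by protein-per-kcal is optimal for one linear limit, giving 71.1 g.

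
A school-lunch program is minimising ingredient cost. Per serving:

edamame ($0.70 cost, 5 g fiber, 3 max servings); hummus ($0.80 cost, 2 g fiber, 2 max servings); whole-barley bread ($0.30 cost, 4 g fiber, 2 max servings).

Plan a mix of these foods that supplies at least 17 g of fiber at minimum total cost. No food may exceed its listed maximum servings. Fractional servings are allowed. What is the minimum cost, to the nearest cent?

$1.86

Cost per g of fiber: whole-barley bread $0.0750, edamame $0.1400, hummus $0.4000.
Take 2 servings of whole-barley bread: +8.0 g fiber for $0.60 (total $0.60, still need 9.0 g).
Take 1.8 servings of edamame: +9.0 g fiber for $1.26 (total $1.86, still need 0.0 g).
Filling from the cheapest source first is optimal under one linear minimum: $1.86.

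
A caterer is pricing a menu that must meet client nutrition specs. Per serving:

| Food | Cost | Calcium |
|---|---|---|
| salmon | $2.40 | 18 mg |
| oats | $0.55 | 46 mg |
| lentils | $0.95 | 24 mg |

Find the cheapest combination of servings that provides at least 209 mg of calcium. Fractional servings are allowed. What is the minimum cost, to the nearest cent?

$2.50

Cost per mg of calcium: oats $0.0120, lentils $0.0396, salmon $0.1333.
With no serving limits, use only oats: 209 mg / 46 mg = 4.543 servings × $0.55 = $2.50.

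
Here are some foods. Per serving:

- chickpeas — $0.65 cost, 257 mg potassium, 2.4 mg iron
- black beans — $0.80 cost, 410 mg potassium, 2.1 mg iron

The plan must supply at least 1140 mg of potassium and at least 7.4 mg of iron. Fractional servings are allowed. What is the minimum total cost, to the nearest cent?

For a min-cost LP with two ≥-constraints, a basic feasible solution has at most two positive variables.
chickpeas only: max(1140/257, 7.4/2.4) = 4.436 servings → $2.88.
black beans only: max(1140/410, 7.4/2.1) = 3.524 servings → $2.82.
chickpeas + black beans with both tight: 1.44 servings and 1.878 servings → $2.44.
So the least-cost plan costs $2.44.

$2.44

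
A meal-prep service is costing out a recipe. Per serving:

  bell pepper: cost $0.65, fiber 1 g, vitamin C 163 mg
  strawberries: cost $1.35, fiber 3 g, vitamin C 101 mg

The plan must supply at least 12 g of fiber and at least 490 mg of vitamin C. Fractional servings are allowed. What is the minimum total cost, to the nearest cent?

$5.53

An LP optimum is at a vertex; with two nutrient constraints at most two foods are used. Check each candidate.
bell pepper only: max(12/1, 490/163) = 12 servings → $7.80.
strawberries only: max(12/3, 490/101) = 4.851 servings → $6.55.
bell pepper + strawberries with both tight: 0.6649 servings and 3.778 servings → $5.53.
Cheapest feasible corner: $5.53.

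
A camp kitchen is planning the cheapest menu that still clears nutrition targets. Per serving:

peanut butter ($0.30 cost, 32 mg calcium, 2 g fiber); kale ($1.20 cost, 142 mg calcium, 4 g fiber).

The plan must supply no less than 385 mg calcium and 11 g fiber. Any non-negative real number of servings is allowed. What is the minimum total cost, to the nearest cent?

$3.26

peanut butter only: max(385/32, 11/2) = 12.03 servings → $3.61.
kale only: max(385/142, 11/4) = 2.75 servings → $3.30.
peanut butter + kale with both tight: 0.141 servings and 2.679 servings → $3.26.
So the least-cost plan costs $3.26.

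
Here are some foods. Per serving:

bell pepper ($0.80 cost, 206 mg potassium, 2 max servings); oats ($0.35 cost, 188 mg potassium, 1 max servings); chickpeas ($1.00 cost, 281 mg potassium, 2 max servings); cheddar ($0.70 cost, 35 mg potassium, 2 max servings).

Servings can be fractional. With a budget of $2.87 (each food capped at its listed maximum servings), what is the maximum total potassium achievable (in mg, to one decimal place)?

Potassium per dollar: oats 537.1, chickpeas 281, bell pepper 257.5, cheddar 50.
Take 1 serving of oats: spends $0.35, +188.0 mg potassium (running total 188.0 mg).
Take 2 servings of chickpeas: spends $2.00, +562.0 mg potassium (running total 750.0 mg).
Take 0.65 servings of bell pepper: spends $0.52, +133.9 mg potassium (running total 883.9 mg).
Greedy by best ratio exhausts the cost allowance optimally: 883.9 mg.

883.9 mg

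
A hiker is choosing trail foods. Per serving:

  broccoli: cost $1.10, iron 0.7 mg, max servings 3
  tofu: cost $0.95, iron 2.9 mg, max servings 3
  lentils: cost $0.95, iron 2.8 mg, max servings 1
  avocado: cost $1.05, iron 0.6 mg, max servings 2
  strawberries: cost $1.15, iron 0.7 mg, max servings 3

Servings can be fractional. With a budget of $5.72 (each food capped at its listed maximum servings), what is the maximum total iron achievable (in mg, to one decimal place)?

Iron per dollar: tofu 3.053, lentils 2.947, broccoli 0.6364, strawberries 0.6087, avocado 0.5714.
Take 3 servings of tofu: spends $2.85, +8.7 mg iron (running total 8.7 mg).
Take 1 serving of lentils: spends $0.95, +2.8 mg iron (running total 11.5 mg).
Take 1.745 servings of broccoli: spends $1.92, +1.2 mg iron (running total 12.7 mg).
Greedy by best ratio exhausts the cost allowance optimally: 12.7 mg.

12.7 mg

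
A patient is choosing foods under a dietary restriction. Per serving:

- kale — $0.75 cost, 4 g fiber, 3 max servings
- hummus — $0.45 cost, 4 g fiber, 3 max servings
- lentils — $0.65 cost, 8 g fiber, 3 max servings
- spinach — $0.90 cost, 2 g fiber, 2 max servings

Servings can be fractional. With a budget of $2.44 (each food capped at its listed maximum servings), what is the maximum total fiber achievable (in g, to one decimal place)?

28.4 g

Fiber per dollar: lentils 12.31, hummus 8.889, kale 5.333, spinach 2.222.
Take 3 servings of lentils: spends $1.95, +24.0 g fiber (running total 24.0 g).
Take 1.089 servings of hummus: spends $0.49, +4.4 g fiber (running total 28.4 g).
Greedy by best ratio exhausts the cost allowance optimally: 28.4 g.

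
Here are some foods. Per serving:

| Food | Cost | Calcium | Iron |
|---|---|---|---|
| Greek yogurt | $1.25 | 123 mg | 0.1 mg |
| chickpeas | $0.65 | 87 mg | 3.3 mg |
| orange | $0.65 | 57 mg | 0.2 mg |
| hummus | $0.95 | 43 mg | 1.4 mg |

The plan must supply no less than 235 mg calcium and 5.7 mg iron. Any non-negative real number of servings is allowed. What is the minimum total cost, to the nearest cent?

For a min-cost LP with two ≥-constraints, a basic feasible solution has at most two positive variables.
Greek yogurt only: max(235/123, 5.7/0.1) = 57 servings → $71.25.
chickpeas only: max(235/87, 5.7/3.3) = 2.701 servings → $1.76.
orange only: max(235/57, 5.7/0.2) = 28.5 servings → $18.52.
hummus only: max(235/43, 5.7/1.4) = 5.465 servings → $5.19.
Greek yogurt + chickpeas with both tight: 0.7039 servings and 1.706 servings → $1.99.
Greek yogurt + orange: the both-tight solution has a negative serving — not a feasible corner.
Greek yogurt + hummus with both tight: 0.4997 servings and 4.036 servings → $4.46.
chickpeas + orange with both tight: 1.628 servings and 1.638 servings → $2.12.
chickpeas + hummus with both targets exact would need a negative amount; discard.
orange + hummus with both tight: 1.178 servings and 3.903 servings → $4.47.
The minimum over all feasible corners is $1.76.

$1.76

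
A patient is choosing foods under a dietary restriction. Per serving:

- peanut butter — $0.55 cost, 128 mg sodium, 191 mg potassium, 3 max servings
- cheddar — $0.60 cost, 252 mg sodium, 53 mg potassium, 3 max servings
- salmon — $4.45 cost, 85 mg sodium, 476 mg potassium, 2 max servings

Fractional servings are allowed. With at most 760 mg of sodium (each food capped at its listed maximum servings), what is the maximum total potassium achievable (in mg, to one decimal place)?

1568.3 mg

Potassium per mg sodium: salmon 5.6, peanut butter 1.492, cheddar 0.2103.
Take 2 servings of salmon: uses 170 mg sodium, +952.0 mg potassium (running total 952.0 mg).
Take 3 servings of peanut butter: uses 384 mg sodium, +573.0 mg potassium (running total 1525.0 mg).
Take 0.8175 servings of cheddar: uses 206 mg sodium, +43.3 mg potassium (running total 1568.3 mg).
Filling greedily by potassium-per-mg sodium is optimal for one linear limit, giving 1568.3 mg.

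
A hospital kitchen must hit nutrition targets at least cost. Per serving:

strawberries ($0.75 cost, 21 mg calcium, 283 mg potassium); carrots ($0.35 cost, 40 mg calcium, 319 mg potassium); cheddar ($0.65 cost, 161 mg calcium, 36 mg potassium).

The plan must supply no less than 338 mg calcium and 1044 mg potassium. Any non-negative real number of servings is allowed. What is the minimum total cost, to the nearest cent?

strawberries only: max(338/21, 1044/283) = 16.1 servings → $12.07.
carrots only: max(338/40, 1044/319) = 8.45 servings → $2.96.
cheddar only: max(338/161, 1044/36) = 29 servings → $18.85.
strawberries + carrots with both targets exact would need a negative amount; discard.
strawberries + cheddar with both tight: 3.48 servings and 1.646 servings → $3.68.
carrots + cheddar with both tight: 3.123 servings and 1.323 servings → $1.95.
The minimum over all feasible corners is $1.95.

$1.95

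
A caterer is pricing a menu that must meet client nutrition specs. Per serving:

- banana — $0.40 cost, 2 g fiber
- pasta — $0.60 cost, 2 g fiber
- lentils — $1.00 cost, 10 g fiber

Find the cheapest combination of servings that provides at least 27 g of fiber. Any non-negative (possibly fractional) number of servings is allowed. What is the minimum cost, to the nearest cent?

$2.70

Cost per g of fiber: lentils $0.1000, banana $0.2000, pasta $0.3000.
With no serving limits, use only lentils: 27 g / 10 g = 2.7 servings × $1.00 = $2.70.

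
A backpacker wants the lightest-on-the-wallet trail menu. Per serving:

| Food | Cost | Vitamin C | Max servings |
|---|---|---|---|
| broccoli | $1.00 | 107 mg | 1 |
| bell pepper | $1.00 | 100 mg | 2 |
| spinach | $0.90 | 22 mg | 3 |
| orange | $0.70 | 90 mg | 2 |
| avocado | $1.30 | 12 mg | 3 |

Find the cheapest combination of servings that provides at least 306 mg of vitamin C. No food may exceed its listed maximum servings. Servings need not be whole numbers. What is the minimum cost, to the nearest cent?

Cost per mg of vitamin C: orange $0.0078, broccoli $0.0093, bell pepper $0.0100, spinach $0.0409, avocado $0.1083.
Take 2 servings of orange: +180.0 mg vitamin C for $1.40 (total $1.40, still need 126.0 mg).
Take 1 serving of broccoli: +107.0 mg vitamin C for $1.00 (total $2.40, still need 19.0 mg).
Take 0.19 servings of bell pepper: +19.0 mg vitamin C for $0.19 (total $2.59, still need 0.0 mg).
Filling from the cheapest source first is optimal under one linear minimum: $2.59.

$2.59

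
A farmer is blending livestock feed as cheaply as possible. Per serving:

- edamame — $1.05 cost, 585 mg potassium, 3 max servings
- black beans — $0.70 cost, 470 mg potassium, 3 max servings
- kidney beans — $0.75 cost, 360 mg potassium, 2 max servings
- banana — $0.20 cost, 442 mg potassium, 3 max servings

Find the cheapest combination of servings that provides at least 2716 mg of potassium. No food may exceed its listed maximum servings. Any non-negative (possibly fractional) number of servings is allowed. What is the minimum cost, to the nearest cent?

Cost per mg of potassium: banana $0.0005, black beans $0.0015, edamame $0.0018, kidney beans $0.0021.
Take 3 servings of banana: +1326.0 mg potassium for $0.60 (total $0.60, still need 1390.0 mg).
Take 2.957 servings of black beans: +1390.0 mg potassium for $2.07 (total $2.67, still need 0.0 mg).
Filling from the cheapest source first is optimal under one linear minimum: $2.67.

$2.67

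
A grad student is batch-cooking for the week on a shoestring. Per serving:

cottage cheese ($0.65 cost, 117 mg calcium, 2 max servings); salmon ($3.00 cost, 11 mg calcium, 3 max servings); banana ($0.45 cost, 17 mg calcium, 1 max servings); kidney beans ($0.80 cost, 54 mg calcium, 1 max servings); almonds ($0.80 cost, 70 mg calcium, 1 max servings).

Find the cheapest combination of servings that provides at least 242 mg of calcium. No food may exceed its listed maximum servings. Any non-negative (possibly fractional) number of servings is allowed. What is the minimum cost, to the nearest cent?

$1.39

Cost per mg of calcium: cottage cheese $0.0056, almonds $0.0114, kidney beans $0.0148, banana $0.0265, salmon $0.2727.
Take 2 servings of cottage cheese: +234.0 mg calcium for $1.30 (total $1.30, still need 8.0 mg).
Take 0.1143 servings of almonds: +8.0 mg calcium for $0.09 (total $1.39, still need 0.0 mg).
Greedy by cheapest-per-mg is optimal for a single linear constraint, so the minimum cost is $1.39.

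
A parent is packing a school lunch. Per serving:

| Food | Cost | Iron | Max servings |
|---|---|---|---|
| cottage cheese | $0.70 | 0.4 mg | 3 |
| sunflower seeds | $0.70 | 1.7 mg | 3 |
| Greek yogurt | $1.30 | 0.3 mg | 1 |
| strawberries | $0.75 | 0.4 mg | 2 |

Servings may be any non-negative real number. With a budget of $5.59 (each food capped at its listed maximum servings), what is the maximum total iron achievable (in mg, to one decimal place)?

7.0 mg

Iron per dollar: sunflower seeds 2.429, cottage cheese 0.5714, strawberries 0.5333, Greek yogurt 0.2308.
Take 3 servings of sunflower seeds: spends $2.10, +5.1 mg iron (running total 5.1 mg).
Take 3 servings of cottage cheese: spends $2.10, +1.2 mg iron (running total 6.3 mg).
Take 1.853 servings of strawberries: spends $1.39, +0.7 mg iron (running total 7.0 mg).
Greedy by best ratio exhausts the cost allowance optimally: 7.0 mg.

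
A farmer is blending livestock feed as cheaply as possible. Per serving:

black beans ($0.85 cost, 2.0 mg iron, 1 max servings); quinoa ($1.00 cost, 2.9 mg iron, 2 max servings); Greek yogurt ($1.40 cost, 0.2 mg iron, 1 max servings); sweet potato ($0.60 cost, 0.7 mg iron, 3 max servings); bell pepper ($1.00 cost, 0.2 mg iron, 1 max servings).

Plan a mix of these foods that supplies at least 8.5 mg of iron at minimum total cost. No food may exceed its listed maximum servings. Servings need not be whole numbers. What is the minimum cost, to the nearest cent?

Cost per mg of iron: quinoa $0.3448, black beans $0.4250, sweet potato $0.8571, bell pepper $5.0000, Greek yogurt $7.0000.
Take 2 servings of quinoa: +5.8 mg iron for $2.00 (total $2.00, still need 2.7 mg).
Take 1 serving of black beans: +2.0 mg iron for $0.85 (total $2.85, still need 0.7 mg).
Take 1 serving of sweet potato: +0.7 mg iron for $0.60 (total $3.45, still need 0.0 mg).
Filling from the cheapest source first is optimal under one linear minimum: $3.45.

$3.45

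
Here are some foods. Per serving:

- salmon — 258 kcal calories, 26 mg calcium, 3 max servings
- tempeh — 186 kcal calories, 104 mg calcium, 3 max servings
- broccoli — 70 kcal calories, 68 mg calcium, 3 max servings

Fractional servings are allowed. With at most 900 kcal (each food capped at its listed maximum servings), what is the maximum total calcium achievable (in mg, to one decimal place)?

529.3 mg

Calcium per kcal: broccoli 0.9714, tempeh 0.5591, salmon 0.1008.
Take 3 servings of broccoli: uses 210 kcal, +204.0 mg calcium (running total 204.0 mg).
Take 3 servings of tempeh: uses 558 kcal, +312.0 mg calcium (running total 516.0 mg).
Take 0.5116 servings of salmon: uses 132 kcal, +13.3 mg calcium (running total 529.3 mg).
Filling greedily by calcium-per-kcal is optimal for one linear limit, giving 529.3 mg.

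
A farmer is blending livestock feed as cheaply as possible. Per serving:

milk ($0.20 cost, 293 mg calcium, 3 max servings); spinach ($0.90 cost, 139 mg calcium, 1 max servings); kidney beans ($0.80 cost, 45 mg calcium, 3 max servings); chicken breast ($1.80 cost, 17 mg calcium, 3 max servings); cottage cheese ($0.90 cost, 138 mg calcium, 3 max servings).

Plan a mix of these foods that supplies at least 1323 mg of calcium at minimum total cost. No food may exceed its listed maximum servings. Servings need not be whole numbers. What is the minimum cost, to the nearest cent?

$3.49

Cost per mg of calcium: milk $0.0007, spinach $0.0065, cottage cheese $0.0065, kidney beans $0.0178, chicken breast $0.1059.
Take 3 servings of milk: +879.0 mg calcium for $0.60 (total $0.60, still need 444.0 mg).
Take 1 serving of spinach: +139.0 mg calcium for $0.90 (total $1.50, still need 305.0 mg).
Take 2.21 servings of cottage cheese: +305.0 mg calcium for $1.99 (total $3.49, still need 0.0 mg).
Greedy by cheapest-per-mg is optimal for a single linear constraint, so the minimum cost is $3.49.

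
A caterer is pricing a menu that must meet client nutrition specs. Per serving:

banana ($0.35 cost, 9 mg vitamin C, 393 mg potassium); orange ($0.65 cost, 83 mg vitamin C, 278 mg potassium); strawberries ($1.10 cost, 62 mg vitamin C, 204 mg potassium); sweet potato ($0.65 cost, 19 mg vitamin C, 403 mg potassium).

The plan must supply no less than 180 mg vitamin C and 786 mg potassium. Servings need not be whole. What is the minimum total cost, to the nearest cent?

For a min-cost LP with two ≥-constraints, a basic feasible solution has at most two positive variables.
banana only: max(180/9, 786/393) = 20 servings → $7.00.
orange only: max(180/83, 786/278) = 2.827 servings → $1.84.
strawberries only: max(180/62, 786/204) = 3.853 servings → $4.24.
sweet potato only: max(180/19, 786/403) = 9.474 servings → $6.16.
banana + orange with both tight: 0.5046 servings and 2.114 servings → $1.55.
banana + strawberries with both tight: 0.5332 servings and 2.826 servings → $3.30.
banana + sweet potato: the both-tight solution has a negative serving — not a feasible corner.
orange + strawberries: the both-tight solution has a negative serving — not a feasible corner.
orange + sweet potato with both tight: 2.045 servings and 0.5396 servings → $1.68.
strawberries + sweet potato with both tight: 2.729 servings and 0.569 servings → $3.37.
So the least-cost plan costs $1.55.

$1.55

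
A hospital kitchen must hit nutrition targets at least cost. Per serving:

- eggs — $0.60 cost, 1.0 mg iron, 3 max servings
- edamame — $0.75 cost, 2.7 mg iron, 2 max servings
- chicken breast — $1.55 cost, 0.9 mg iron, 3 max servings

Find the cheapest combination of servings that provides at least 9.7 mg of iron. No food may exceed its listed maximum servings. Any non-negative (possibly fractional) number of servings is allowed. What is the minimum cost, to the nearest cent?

$5.54

Cost per mg of iron: edamame $0.2778, eggs $0.6000, chicken breast $1.7222.
Take 2 servings of edamame: +5.4 mg iron for $1.50 (total $1.50, still need 4.3 mg).
Take 3 servings of eggs: +3.0 mg iron for $1.80 (total $3.30, still need 1.3 mg).
Take 1.444 servings of chicken breast: +1.3 mg iron for $2.24 (total $5.54, still need 0.0 mg).
Filling from the cheapest source first is optimal under one linear minimum: $5.54.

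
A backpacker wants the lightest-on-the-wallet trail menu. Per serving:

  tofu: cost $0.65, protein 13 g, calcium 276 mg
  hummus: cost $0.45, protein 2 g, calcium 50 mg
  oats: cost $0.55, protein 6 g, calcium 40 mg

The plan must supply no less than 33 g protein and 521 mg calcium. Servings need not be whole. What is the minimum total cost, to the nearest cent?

$1.65

With two linear requirements the optimum uses one or two foods; enumerate the corners.
tofu only: max(33/13, 521/276) = 2.538 servings → $1.65.
hummus only: max(33/2, 521/50) = 16.5 servings → $7.42.
oats only: max(33/6, 521/40) = 13.03 servings → $7.16.
tofu + hummus: intersection lies outside the first quadrant.
tofu + oats with both tight: 1.59 servings and 2.055 servings → $2.16.
hummus + oats with both tight: 8.209 servings and 2.764 servings → $5.21.
So the least-cost plan costs $1.65.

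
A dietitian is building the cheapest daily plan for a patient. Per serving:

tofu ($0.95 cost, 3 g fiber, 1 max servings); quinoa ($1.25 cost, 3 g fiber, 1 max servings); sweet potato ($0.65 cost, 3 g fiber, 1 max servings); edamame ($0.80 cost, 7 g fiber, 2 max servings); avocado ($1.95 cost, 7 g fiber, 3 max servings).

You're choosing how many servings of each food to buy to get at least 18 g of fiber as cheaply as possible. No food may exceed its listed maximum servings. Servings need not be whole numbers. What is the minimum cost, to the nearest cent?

$2.53

Cost per g of fiber: edamame $0.1143, sweet potato $0.2167, avocado $0.2786, tofu $0.3167, quinoa $0.4167.
Take 2 servings of edamame: +14.0 g fiber for $1.60 (total $1.60, still need 4.0 g).
Take 1 serving of sweet potato: +3.0 g fiber for $0.65 (total $2.25, still need 1.0 g).
Take 0.1429 servings of avocado: +1.0 g fiber for $0.28 (total $2.53, still need 0.0 g).
Filling from the cheapest source first is optimal under one linear minimum: $2.53.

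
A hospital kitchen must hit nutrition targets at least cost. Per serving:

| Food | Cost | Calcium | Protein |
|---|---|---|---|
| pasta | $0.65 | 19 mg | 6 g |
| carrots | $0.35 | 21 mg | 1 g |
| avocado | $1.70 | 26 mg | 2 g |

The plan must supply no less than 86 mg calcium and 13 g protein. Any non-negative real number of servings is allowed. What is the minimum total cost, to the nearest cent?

Two binding constraints pin down two serving amounts, so the optimal mix uses at most two foods. The candidates are each food alone (scaled to the tighter of calcium/protein) and each pair with both constraints tight.
pasta only: max(86/19, 13/6) = 4.526 servings → $2.94.
carrots only: max(86/21, 13/1) = 13 servings → $4.55.
avocado only: max(86/26, 13/2) = 6.5 servings → $11.05.
pasta + carrots with both tight: 1.748 servings and 2.514 servings → $2.02.
pasta + avocado with both tight: 1.407 servings and 2.28 servings → $4.79.
carrots + avocado with both targets exact would need a negative amount; discard.
So the least-cost plan costs $2.02.

$2.02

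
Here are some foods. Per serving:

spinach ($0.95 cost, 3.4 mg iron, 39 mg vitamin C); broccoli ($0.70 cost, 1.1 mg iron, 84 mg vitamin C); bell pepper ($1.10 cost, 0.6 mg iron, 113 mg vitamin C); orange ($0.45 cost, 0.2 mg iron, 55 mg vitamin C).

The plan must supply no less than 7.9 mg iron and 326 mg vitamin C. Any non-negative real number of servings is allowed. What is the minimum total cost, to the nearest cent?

$3.50

Two binding constraints pin down two serving amounts, so the optimal mix uses at most two foods. The candidates are each food alone (scaled to the tighter of iron/vitamin C) and each pair with both constraints tight.
spinach only: max(7.9/3.4, 326/39) = 8.359 servings → $7.94.
broccoli only: max(7.9/1.1, 326/84) = 7.182 servings → $5.03.
bell pepper only: max(7.9/0.6, 326/113) = 13.17 servings → $14.48.
orange only: max(7.9/0.2, 326/55) = 39.5 servings → $17.77.
spinach + broccoli with both tight: 1.257 servings and 3.297 servings → $3.50.
spinach + bell pepper with both tight: 1.932 servings and 2.218 servings → $4.28.
spinach + orange with both tight: 2.061 servings and 4.466 servings → $3.97.
broccoli + bell pepper with both targets exact would need a negative amount; discard.
broccoli + orange: intersection lies outside the first quadrant.
bell pepper + orange with both targets exact would need a negative amount; discard.
Cheapest feasible corner: $3.50.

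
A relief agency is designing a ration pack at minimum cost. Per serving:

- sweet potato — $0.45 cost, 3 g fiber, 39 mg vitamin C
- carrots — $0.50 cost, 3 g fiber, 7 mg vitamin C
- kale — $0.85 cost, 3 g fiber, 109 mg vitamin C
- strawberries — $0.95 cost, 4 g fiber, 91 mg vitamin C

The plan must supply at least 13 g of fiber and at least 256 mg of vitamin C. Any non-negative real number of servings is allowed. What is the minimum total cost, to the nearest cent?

At the optimum either one food covers both requirements or two foods hit both targets exactly; no other combination can be cheaper.
sweet potato only: max(13/3, 256/39) = 6.564 servings → $2.95.
carrots only: max(13/3, 256/7) = 36.57 servings → $18.29.
kale only: max(13/3, 256/109) = 4.333 servings → $3.68.
strawberries only: max(13/4, 256/91) = 3.25 servings → $3.09.
sweet potato + carrots: the both-tight solution has a negative serving — not a feasible corner.
sweet potato + kale with both tight: 3.09 servings and 1.243 servings → $2.45.
sweet potato + strawberries with both tight: 1.359 servings and 2.231 servings → $2.73.
carrots + kale with both tight: 2.121 servings and 2.212 servings → $2.94.
carrots + strawberries with both tight: 0.649 servings and 2.763 servings → $2.95.
kale + strawberries: intersection lies outside the first quadrant.
The minimum over all feasible corners is $2.45.

$2.45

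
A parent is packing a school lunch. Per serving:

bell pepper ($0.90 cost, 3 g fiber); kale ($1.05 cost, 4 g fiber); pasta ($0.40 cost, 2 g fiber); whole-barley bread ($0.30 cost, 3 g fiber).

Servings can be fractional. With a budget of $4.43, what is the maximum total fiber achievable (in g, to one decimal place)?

44.3 g

Fiber per dollar: whole-barley bread 10, pasta 5, kale 3.81, bell pepper 3.333.
With no serving limits, spend the whole cost allowance on whole-barley bread: $4.43 / $0.30 × 3 g = 44.3 g.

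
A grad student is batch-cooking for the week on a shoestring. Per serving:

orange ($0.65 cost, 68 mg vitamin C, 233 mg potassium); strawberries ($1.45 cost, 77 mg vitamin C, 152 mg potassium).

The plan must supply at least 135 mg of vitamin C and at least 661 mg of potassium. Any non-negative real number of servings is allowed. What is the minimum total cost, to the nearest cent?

$1.84

This is a tiny linear program; its minimum lies at a vertex of the feasible set. List the vertices and price them.
orange only: max(135/68, 661/233) = 2.837 servings → $1.84.
strawberries only: max(135/77, 661/152) = 4.349 servings → $6.31.
orange + strawberries: the both-tight solution has a negative serving — not a feasible corner.
So the least-cost plan costs $1.84.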